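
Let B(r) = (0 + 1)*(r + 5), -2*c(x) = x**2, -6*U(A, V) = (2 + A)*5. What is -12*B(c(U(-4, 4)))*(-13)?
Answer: 1690/3 ≈ 563.33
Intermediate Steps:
U(A, V) = -5/3 - 5*A/6 (U(A, V) = -(2 + A)*5/6 = -(10 + 5*A)/6 = -5/3 - 5*A/6)
c(x) = -x**2/2
B(r) = 5 + r (B(r) = 1*(5 + r) = 5 + r)
-12*B(c(U(-4, 4)))*(-13) = -12*(5 - (-5/3 - 5/6*(-4))**2/2)*(-13) = -12*(5 - (-5/3 + 10/3)**2/2)*(-13) = -12*(5 - (5/3)**2/2)*(-13) = -12*(5 - 1/2*25/9)*(-13) = -12*(5 - 25/18)*(-13) = -12*65/18*(-13) = -130/3*(-13) = 1690/3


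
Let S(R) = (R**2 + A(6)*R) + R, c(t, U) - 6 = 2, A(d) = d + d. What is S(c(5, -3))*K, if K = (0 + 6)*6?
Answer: 6048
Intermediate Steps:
A(d) = 2*d
c(t, U) = 8 (c(t, U) = 6 + 2 = 8)
K = 36 (K = 6*6 = 36)
S(R) = R**2 + 13*R (S(R) = (R**2 + (2*6)*R) + R = (R**2 + 12*R) + R = R**2 + 13*R)
S(c(5, -3))*K = (8*(13 + 8))*36 = (8*21)*36 = 168*36 = 6048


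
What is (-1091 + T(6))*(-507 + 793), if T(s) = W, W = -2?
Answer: -312598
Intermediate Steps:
T(s) = -2
(-1091 + T(6))*(-507 + 793) = (-1091 - 2)*(-507 + 793) = -1093*286 = -312598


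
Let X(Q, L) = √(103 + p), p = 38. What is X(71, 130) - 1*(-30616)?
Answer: 30616 + √141 ≈ 30628.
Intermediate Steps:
X(Q, L) = √141 (X(Q, L) = √(103 + 38) = √141)
X(71, 130) - 1*(-30616) = √141 - 1*(-30616) = √141 + 30616 = 30616 + √141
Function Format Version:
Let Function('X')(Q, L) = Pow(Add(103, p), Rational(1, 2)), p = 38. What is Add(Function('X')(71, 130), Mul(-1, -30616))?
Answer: Add(30616, Pow(141, Rational(1, 2))) ≈ 30628.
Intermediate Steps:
Function('X')(Q, L) = Pow(141, Rational(1, 2)) (Function('X')(Q, L) = Pow(Add(103, 38), Rational(1, 2)) = Pow(141, Rational(1, 2)))
Add(Function('X')(71, 130), Mul(-1, -30616)) = Add(Pow(141, Rational(1, 2)), Mul(-1, -30616)) = Add(Pow(141, Rational(1, 2)), 30616) = Add(30616, Pow(141, Rational(1, 2)))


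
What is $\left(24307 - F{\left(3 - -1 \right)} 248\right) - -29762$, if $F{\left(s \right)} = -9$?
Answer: $56301$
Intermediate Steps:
$\left(24307 - F{\left(3 - -1 \right)} 248\right) - -29762 = \left(24307 - \left(-9\right) 248\right) - -29762 = \left(24307 - -2232\right) + 29762 = \left(24307 + 2232\right) + 29762 = 26539 + 29762 = 56301$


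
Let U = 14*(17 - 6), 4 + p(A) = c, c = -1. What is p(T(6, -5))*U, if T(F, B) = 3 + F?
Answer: -770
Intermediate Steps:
p(A) = -5 (p(A) = -4 - 1 = -5)
U = 154 (U = 14*11 = 154)
p(T(6, -5))*U = -5*154 = -770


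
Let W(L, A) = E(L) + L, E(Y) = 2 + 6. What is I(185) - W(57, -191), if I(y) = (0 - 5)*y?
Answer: -990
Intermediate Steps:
E(Y) = 8
W(L, A) = 8 + L
I(y) = -5*y
I(185) - W(57, -191) = -5*185 - (8 + 57) = -925 - 1*65 = -925 - 65 = -990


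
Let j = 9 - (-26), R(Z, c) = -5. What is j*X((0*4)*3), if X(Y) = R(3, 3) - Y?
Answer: -175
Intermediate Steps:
j = 35 (j = 9 - 13*(-2) = 9 + 26 = 35)
X(Y) = -5 - Y
j*X((0*4)*3) = 35*(-5 - 0*4*3) = 35*(-5 - 0*3) = 35*(-5 - 1*0) = 35*(-5 + 0) = 35*(-5) = -175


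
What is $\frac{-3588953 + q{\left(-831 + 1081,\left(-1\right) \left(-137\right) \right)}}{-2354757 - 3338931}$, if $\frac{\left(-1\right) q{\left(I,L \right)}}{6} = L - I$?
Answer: $\frac{3588275}{5693688} \approx 0.63022$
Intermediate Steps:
$q{\left(I,L \right)} = - 6 L + 6 I$ ($q{\left(I,L \right)} = - 6 \left(L - I\right) = - 6 L + 6 I$)
$\frac{-3588953 + q{\left(-831 + 1081,\left(-1\right) \left(-137\right) \right)}}{-2354757 - 3338931} = \frac{-3588953 - \left(- 6 \left(-831 + 1081\right) + 6 \left(-1\right) \left(-137\right)\right)}{-2354757 - 3338931} = \frac{-3588953 + \left(\left(-6\right) 137 + 6 \cdot 250\right)}{-5693688} = \left(-3588953 + \left(-822 + 1500\right)\right) \left(- \frac{1}{5693688}\right) = \left(-3588953 + 678\right) \left(- \frac{1}{5693688}\right) = \left(-3588275\right) \left(- \frac{1}{5693688}\right) = \frac{3588275}{5693688}$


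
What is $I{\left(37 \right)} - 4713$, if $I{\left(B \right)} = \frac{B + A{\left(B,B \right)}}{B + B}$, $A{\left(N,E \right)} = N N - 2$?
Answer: $- \frac{173679}{37} \approx -4694.0$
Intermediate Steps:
$A{\left(N,E \right)} = -2 + N^{2}$ ($A{\left(N,E \right)} = N^{2} - 2 = -2 + N^{2}$)
$I{\left(B \right)} = \frac{-2 + B + B^{2}}{2 B}$ ($I{\left(B \right)} = \frac{B + \left(-2 + B^{2}\right)}{B + B} = \frac{-2 + B + B^{2}}{2 B}$)
$I{\left(37 \right)} - 4713 = \frac{-2 + 37 + 37^{2}}{2 \cdot 37} - 4713 = \frac{1}{2} \cdot \frac{1}{37} \left(-2 + 37 + 1369\right) - 4713 = \frac{1}{2} \cdot \frac{1}{37} \cdot 1404 - 4713 = \frac{702}{37} - 4713 = - \frac{173679}{37}$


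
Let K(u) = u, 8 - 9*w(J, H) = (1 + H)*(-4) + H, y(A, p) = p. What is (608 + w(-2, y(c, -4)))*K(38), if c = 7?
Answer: 23104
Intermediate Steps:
w(J, H) = 4/3 + H/3 (w(J, H) = 8/9 - ((1 + H)*(-4) + H)/9 = 8/9 - ((-4 - 4*H) + H)/9 = 8/9 - (-4 - 3*H)/9 = 8/9 + (4/9 + H/3) = 4/3 + H/3)
(608 + w(-2, y(c, -4)))*K(38) = (608 + (4/3 + (⅓)*(-4)))*38 = (608 + (4/3 - 4/3))*38 = (608 + 0)*38 = 608*38 = 23104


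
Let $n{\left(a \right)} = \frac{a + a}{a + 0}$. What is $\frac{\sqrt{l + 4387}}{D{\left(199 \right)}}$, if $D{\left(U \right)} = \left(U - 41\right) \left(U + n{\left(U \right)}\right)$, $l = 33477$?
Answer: $\frac{\sqrt{9466}}{15879} \approx 0.0061272$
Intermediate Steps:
$n{\left(a \right)} = 2$ ($n{\left(a \right)} = \frac{2 a}{a} = 2$)
$D{\left(U \right)} = \left(-41 + U\right) \left(2 + U\right)$ ($D{\left(U \right)} = \left(U - 41\right) \left(U + 2\right) = \left(-41 + U\right) \left(2 + U\right)$)
$\frac{\sqrt{l + 4387}}{D{\left(199 \right)}} = \frac{\sqrt{33477 + 4387}}{-82 + 199^{2} - 7761} = \frac{\sqrt{37864}}{-82 + 39601 - 7761} = \frac{2 \sqrt{9466}}{31758} = 2 \sqrt{9466} \cdot \frac{1}{31758} = \frac{\sqrt{9466}}{15879}$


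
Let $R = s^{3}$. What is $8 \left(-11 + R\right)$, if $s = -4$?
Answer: $-600$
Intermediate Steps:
$R = -64$ ($R = \left(-4\right)^{3} = -64$)
$8 \left(-11 + R\right) = 8 \left(-11 - 64\right) = 8 \left(-75\right) = -600$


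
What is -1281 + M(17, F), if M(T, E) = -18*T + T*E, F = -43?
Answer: -2318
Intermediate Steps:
M(T, E) = -18*T + E*T
-1281 + M(17, F) = -1281 + 17*(-18 - 43) = -1281 + 17*(-61) = -1281 - 1037 = -2318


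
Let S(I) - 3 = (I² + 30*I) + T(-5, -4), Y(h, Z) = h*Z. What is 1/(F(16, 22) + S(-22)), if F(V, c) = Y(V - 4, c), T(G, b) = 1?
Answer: 1/92 ≈ 0.010870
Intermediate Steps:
Y(h, Z) = Z*h
F(V, c) = c*(-4 + V) (F(V, c) = c*(V - 4) = c*(-4 + V))
S(I) = 4 + I² + 30*I (S(I) = 3 + ((I² + 30*I) + 1) = 3 + (1 + I² + 30*I) = 4 + I² + 30*I)
1/(F(16, 22) + S(-22)) = 1/(22*(-4 + 16) + (4 + (-22)² + 30*(-22))) = 1/(22*12 + (4 + 484 - 660)) = 1/(264 - 172) = 1/92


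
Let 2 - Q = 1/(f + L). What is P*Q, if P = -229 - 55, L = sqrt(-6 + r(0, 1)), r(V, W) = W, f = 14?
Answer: 284*(-2*sqrt(5) + 27*I)/(sqrt(5) - 14*I) ≈ -548.22 - 3.1594*I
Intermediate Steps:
L = I*sqrt(5) (L = sqrt(-6 + 1) = sqrt(-5) = I*sqrt(5) ≈ 2.2361*I)
P = -284
Q = 2 - 1/(14 + I*sqrt(5)) ≈ 1.9303 + 0.011125*I
P*Q = -284*(388/201 + I*sqrt(5)/201) = -110192/201 - 284*I*sqrt(5)/201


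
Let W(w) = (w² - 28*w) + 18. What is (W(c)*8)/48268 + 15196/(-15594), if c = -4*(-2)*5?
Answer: -83919254/94086399 ≈ -0.89194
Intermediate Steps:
c = 40 (c = 8*5 = 40)
W(w) = 18 + w² - 28*w
(W(c)*8)/48268 + 15196/(-15594) = ((18 + 40² - 28*40)*8)/48268 + 15196/(-15594) = ((18 + 1600 - 1120)*8)*(1/48268) + 15196*(-1/15594) = (498*8)*(1/48268) - 7598/7797 = 3984*(1/48268) - 7598/7797 = 996/12067 - 7598/7797 = -83919254/94086399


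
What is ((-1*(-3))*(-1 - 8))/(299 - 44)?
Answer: -9/85 ≈ -0.10588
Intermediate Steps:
((-1*(-3))*(-1 - 8))/(299 - 44) = (3*(-9))/255 = -27*1/255 = -9/85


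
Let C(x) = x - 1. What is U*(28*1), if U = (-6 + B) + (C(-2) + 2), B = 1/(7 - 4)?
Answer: -560/3 ≈ -186.67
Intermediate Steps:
C(x) = -1 + x
B = 1/3 ≈ 0.33333
U = -20/3 (U = (-6 + 1/3) + ((-1 - 2) + 2) = -17/3 + (-3 + 2) = -17/3 - 1 = -20/3 ≈ -6.6667)
U*(28*1) = -560/3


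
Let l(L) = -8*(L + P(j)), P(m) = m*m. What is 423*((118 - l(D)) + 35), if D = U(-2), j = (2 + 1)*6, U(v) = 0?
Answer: 1161135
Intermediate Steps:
j = 18 (j = 3*6 = 18)
P(m) = m**2
D = 0
l(L) = -2592 - 8*L (l(L) = -8*(L + 18**2) = -8*(L + 324) = -8*(324 + L) = -2592 - 8*L)
423*((118 - l(D)) + 35) = 423*((118 - (-2592 - 8*0)) + 35) = 423*((118 - (-2592 + 0)) + 35) = 423*((118 - 1*(-2592)) + 35) = 423*((118 + 2592) + 35) = 423*(2710 + 35) = 423*2745 = 1161135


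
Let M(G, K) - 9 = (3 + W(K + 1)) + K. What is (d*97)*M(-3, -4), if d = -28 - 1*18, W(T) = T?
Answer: -22310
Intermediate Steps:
M(G, K) = 13 + 2*K (M(G, K) = 9 + ((3 + (K + 1)) + K) = 9 + ((3 + (1 + K)) + K) = 9 + ((4 + K) + K) = 9 + (4 + 2*K) = 13 + 2*K)
d = -46 (d = -28 - 18 = -46)
(d*97)*M(-3, -4) = (-46*97)*(13 + 2*(-4)) = -4462*(13 - 8) = -4462*5 = -22310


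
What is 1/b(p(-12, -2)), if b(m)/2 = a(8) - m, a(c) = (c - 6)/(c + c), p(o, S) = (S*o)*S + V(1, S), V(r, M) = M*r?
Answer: 4/401 ≈ 0.0099751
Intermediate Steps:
p(o, S) = S + o*S**2 (p(o, S) = (S*o)*S + S*1 = o*S**2 + S = S + o*S**2)
a(c) = (-6 + c)/(2*c) (a(c) = (-6 + c)/((2*c)) = (-6 + c)*(1/(2*c)) = (-6 + c)/(2*c))
b(m) = 1/4 - 2*m (b(m) = 2*((1/2)*(-6 + 8)/8 - m) = 2*((1/2)*(1/8)*2 - m) = 2*(1/8 - m) = 1/4 - 2*m)
1/b(p(-12, -2)) = 1/(1/4 - (-4)*(1 - 2*(-12))) = 1/(1/4 - (-4)*(1 + 24)) = 1/(1/4 - (-4)*25) = 1/(1/4 - 2*(-50)) = 1/(1/4 + 100) = 1/(401/4) = 4/401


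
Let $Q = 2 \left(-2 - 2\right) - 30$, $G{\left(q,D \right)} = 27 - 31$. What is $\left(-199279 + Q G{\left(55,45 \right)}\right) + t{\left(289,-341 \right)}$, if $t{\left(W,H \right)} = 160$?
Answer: $-198967$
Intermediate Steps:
$G{\left(q,D \right)} = -4$
$Q = -38$ ($Q = 2 \left(-4\right) - 30 = -8 - 30 = -38$)
$\left(-199279 + Q G{\left(55,45 \right)}\right) + t{\left(289,-341 \right)} = \left(-199279 - -152\right) + 160 = \left(-199279 + 152\right) + 160 = -199127 + 160 = -198967$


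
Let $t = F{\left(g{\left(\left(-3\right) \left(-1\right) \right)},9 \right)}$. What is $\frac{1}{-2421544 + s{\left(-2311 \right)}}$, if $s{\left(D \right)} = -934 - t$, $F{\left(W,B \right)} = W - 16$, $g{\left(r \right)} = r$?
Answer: $- \frac{1}{2422465} \approx -4.128 \cdot 10^{-7}$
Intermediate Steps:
$F{\left(W,B \right)} = -16 + W$ ($F{\left(W,B \right)} = W - 16 = -16 + W$)
$t = -13$ ($t = -16 - -3 = -16 + 3 = -13$)
$s{\left(D \right)} = -921$ ($s{\left(D \right)} = -934 - -13 = -934 + 13 = -921$)
$\frac{1}{-2421544 + s{\left(-2311 \right)}} = \frac{1}{-2421544 - 921} = \frac{1}{-2422465} = - \frac{1}{2422465}$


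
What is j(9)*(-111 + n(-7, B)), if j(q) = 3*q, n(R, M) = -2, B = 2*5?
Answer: -3051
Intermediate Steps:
B = 10
j(9)*(-111 + n(-7, B)) = (3*9)*(-111 - 2) = 27*(-113) = -3051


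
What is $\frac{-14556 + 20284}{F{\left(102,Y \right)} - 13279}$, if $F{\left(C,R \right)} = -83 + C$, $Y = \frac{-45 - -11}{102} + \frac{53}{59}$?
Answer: $- \frac{1432}{3315} \approx -0.43198$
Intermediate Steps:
$Y = \frac{100}{177}$ ($Y = \left(-45 + 11\right) \frac{1}{102} + 53 \cdot \frac{1}{59} = \left(-34\right) \frac{1}{102} + \frac{53}{59} = - \frac{1}{3} + \frac{53}{59} = \frac{100}{177} \approx 0.56497$)
$\frac{-14556 + 20284}{F{\left(102,Y \right)} - 13279} = \frac{-14556 + 20284}{\left(-83 + 102\right) - 13279} = \frac{5728}{19 - 13279} = \frac{5728}{-13260} = 5728 \left(- \frac{1}{13260}\right) = - \frac{1432}{3315}$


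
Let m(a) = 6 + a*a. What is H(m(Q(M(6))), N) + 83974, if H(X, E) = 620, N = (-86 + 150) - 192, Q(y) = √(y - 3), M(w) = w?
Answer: 84594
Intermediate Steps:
Q(y) = √(-3 + y)
m(a) = 6 + a²
N = -128 (N = 64 - 192 = -128)
H(m(Q(M(6))), N) + 83974 = 620 + 83974 = 84594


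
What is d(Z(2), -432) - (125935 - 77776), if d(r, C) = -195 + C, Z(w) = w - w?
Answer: -48786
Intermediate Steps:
Z(w) = 0
d(Z(2), -432) - (125935 - 77776) = (-195 - 432) - (125935 - 77776) = -627 - 1*48159 = -627 - 48159 = -48786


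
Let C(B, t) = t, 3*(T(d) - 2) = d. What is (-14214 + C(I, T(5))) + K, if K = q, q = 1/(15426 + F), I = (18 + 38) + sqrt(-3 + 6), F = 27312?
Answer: -607321225/42738 ≈ -14210.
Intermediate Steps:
T(d) = 2 + d/3
I = 56 + sqrt(3) ≈ 57.732
q = 1/42738 (q = 1/(15426 + 27312) = 1/42738 ≈ 2.3398e-5)
K = 1/42738 ≈ 2.3398e-5
(-14214 + C(I, T(5))) + K = (-14214 + (2 + (1/3)*5)) + 1/42738 = (-14214 + (2 + 5/3)) + 1/42738 = (-14214 + 11/3) + 1/42738 = -42631/3 + 1/42738 = -607321225/42738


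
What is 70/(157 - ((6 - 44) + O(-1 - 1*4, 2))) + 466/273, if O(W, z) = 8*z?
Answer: 102524/48867 ≈ 2.0980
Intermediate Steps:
70/(157 - ((6 - 44) + O(-1 - 1*4, 2))) + 466/273 = 70/(157 - ((6 - 44) + 8*2)) + 466/273 = 70/(157 - (-38 + 16)) + 466*(1/273) = 70/(157 - 1*(-22)) + 466/273 = 70/(157 + 22) + 466/273 = 70/179 + 466/273 = 102524/48867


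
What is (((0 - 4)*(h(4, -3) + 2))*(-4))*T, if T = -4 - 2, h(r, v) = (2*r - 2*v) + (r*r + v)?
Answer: -2784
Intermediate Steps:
h(r, v) = r**2 - v + 2*r (h(r, v) = (-2*v + 2*r) + (r**2 + v) = (-2*v + 2*r) + (v + r**2) = r**2 - v + 2*r)
T = -6
(((0 - 4)*(h(4, -3) + 2))*(-4))*T = (((0 - 4)*((4**2 - 1*(-3) + 2*4) + 2))*(-4))*(-6) = (-4*((16 + 3 + 8) + 2)*(-4))*(-6) = (-4*(27 + 2)*(-4))*(-6) = (-4*29*(-4))*(-6) = -116*(-4)*(-6) = 464*(-6) = -2784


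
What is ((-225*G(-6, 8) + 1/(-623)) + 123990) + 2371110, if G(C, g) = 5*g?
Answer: 1548840299/623 ≈ 2.4861e+6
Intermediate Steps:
((-225*G(-6, 8) + 1/(-623)) + 123990) + 2371110 = ((-1125*8 + 1/(-623)) + 123990) + 2371110 = ((-225*40 - 1/623) + 123990) + 2371110 = ((-9000 - 1/623) + 123990) + 2371110 = (-5607001/623 + 123990) + 2371110 = 71638769/623 + 2371110 = 1548840299/623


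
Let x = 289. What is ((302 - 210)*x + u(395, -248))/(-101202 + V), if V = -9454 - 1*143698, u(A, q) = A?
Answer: -26983/254354 ≈ -0.10608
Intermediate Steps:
V = -153152 (V = -9454 - 143698 = -153152)
((302 - 210)*x + u(395, -248))/(-101202 + V) = ((302 - 210)*289 + 395)/(-101202 - 153152) = (92*289 + 395)/(-254354) = (26588 + 395)*(-1/254354) = 26983*(-1/254354) = -26983/254354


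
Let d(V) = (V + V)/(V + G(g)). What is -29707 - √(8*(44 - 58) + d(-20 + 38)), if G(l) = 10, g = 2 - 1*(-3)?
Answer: -29707 - 5*I*√217/7 ≈ -29707.0 - 10.522*I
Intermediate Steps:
g = 5 (g = 2 + 3 = 5)
d(V) = 2*V/(10 + V) (d(V) = (V + V)/(V + 10) = (2*V)/(10 + V) = 2*V/(10 + V))
-29707 - √(8*(44 - 58) + d(-20 + 38)) = -29707 - √(8*(44 - 58) + 2*(-20 + 38)/(10 + (-20 + 38))) = -29707 - √(8*(-14) + 2*18/(10 + 18)) = -29707 - √(-112 + 2*18/28) = -29707 - √(-112 + 2*18*(1/28)) = -29707 - √(-112 + 9/7) = -29707 - √(-775/7) = -29707 - 5*I*√217/7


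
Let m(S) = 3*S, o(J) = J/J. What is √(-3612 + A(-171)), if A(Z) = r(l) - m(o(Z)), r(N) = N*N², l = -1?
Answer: 4*I*√226 ≈ 60.133*I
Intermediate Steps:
o(J) = 1
r(N) = N³
A(Z) = -4 (A(Z) = (-1)³ - 3 = -1 - 1*3 = -1 - 3 = -4)
√(-3612 + A(-171)) = √(-3612 - 4) = √(-3616) = 4*I*√226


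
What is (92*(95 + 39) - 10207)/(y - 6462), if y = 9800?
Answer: 2121/3338 ≈ 0.63541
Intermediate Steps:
(92*(95 + 39) - 10207)/(y - 6462) = (92*(95 + 39) - 10207)/(9800 - 6462) = (92*134 - 10207)/3338 = (12328 - 10207)*(1/3338) = 2121*(1/3338) = 2121/3338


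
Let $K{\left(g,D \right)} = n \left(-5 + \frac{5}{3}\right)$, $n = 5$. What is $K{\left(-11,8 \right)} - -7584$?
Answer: $\frac{22702}{3} \approx 7567.3$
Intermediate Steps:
$K{\left(g,D \right)} = - \frac{50}{3}$ ($K{\left(g,D \right)} = 5 \left(-5 + \frac{5}{3}\right) = 5 \left(- \frac{10}{3}\right) = - \frac{50}{3}$)
$K{\left(-11,8 \right)} - -7584 = - \frac{50}{3} - -7584 = - \frac{50}{3} + 7584 = \frac{22702}{3}$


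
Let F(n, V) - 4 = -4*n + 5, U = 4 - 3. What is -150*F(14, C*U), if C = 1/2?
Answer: 7050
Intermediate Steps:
U = 1
C = ½ ≈ 0.50000
F(n, V) = 9 - 4*n (F(n, V) = 4 + (-4*n + 5) = 4 + (5 - 4*n) = 9 - 4*n)
-150*F(14, C*U) = -150*(9 - 4*14) = -150*(9 - 56) = -150*(-47) = 7050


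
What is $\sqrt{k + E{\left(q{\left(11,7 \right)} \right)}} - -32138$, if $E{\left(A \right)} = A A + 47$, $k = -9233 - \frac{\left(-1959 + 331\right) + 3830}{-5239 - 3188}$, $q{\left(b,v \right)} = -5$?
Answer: $32138 + \frac{i \sqrt{25732515}}{53} \approx 32138.0 + 95.712 i$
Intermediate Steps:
$k = - \frac{25934763}{2809}$ ($k = -9233 - \frac{-1628 + 3830}{-8427} = -9233 - 2202 \left(- \frac{1}{8427}\right) = -9233 - - \frac{734}{2809} = -9233 + \frac{734}{2809} = - \frac{25934763}{2809} \approx -9232.7$)
$E{\left(A \right)} = 47 + A^{2}$ ($E{\left(A \right)} = A^{2} + 47 = 47 + A^{2}$)
$\sqrt{k + E{\left(q{\left(11,7 \right)} \right)}} - -32138 = \sqrt{- \frac{25934763}{2809} + \left(47 + \left(-5\right)^{2}\right)} - -32138 = \sqrt{- \frac{25934763}{2809} + \left(47 + 25\right)} + 32138 = \sqrt{- \frac{25934763}{2809} + 72} + 32138 = \sqrt{- \frac{25732515}{2809}} + 32138 = \frac{i \sqrt{25732515}}{53} + 32138 = 32138 + \frac{i \sqrt{25732515}}{53}$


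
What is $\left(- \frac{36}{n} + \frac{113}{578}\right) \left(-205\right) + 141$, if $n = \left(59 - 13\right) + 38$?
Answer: $\frac{763801}{4046} \approx 188.78$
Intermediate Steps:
$n = 84$ ($n = 46 + 38 = 84$)
$\left(- \frac{36}{n} + \frac{113}{578}\right) \left(-205\right) + 141 = \left(- \frac{36}{84} + \frac{113}{578}\right) \left(-205\right) + 141 = \left(\left(-36\right) \frac{1}{84} + 113 \cdot \frac{1}{578}\right) \left(-205\right) + 141 = \left(- \frac{3}{7} + \frac{113}{578}\right) \left(-205\right) + 141 = \left(- \frac{943}{4046}\right) \left(-205\right) + 141 = \frac{193315}{4046} + 141 = \frac{763801}{4046}$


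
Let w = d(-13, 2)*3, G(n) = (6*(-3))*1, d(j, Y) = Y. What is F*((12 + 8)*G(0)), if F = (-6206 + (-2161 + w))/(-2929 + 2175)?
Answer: -1504980/377 ≈ -3992.0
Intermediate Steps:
G(n) = -18 (G(n) = -18*1 = -18)
w = 6 (w = 2*3 = 6)
F = 8361/754 (F = (-6206 + (-2161 + 6))/(-2929 + 2175) = (-6206 - 2155)/(-754) = -8361*(-1/754) = 8361/754 ≈ 11.089)
F*((12 + 8)*G(0)) = 8361*((12 + 8)*(-18))/754 = 8361*(20*(-18))/754 = (8361/754)*(-360) = -1504980/377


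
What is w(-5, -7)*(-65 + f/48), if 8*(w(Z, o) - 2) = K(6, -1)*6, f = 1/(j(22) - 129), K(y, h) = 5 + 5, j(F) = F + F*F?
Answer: -22348541/36192 ≈ -617.50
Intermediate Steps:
j(F) = F + F**2
K(y, h) = 10
f = 1/377 (f = 1/(22*(1 + 22) - 129) = 1/(22*23 - 129) = 1/(506 - 129) = 1/377 ≈ 0.0026525)
w(Z, o) = 19/2 (w(Z, o) = 2 + (10*6)/8 = 2 + (1/8)*60 = 2 + 15/2 = 19/2)
w(-5, -7)*(-65 + f/48) = 19*(-65 + (1/377)/48)/2 = 19*(-65 + (1/377)*(1/48))/2 = 19*(-65 + 1/18096)/2 = (19/2)*(-1176239/18096) = -22348541/36192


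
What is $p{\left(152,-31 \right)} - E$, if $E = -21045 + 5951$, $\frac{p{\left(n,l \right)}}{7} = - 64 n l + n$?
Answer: $2127134$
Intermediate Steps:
$p{\left(n,l \right)} = 7 n - 448 l n$ ($p{\left(n,l \right)} = 7 \left(- 64 n l + n\right) = 7 \left(- 64 l n + n\right) = 7 \left(n - 64 l n\right) = 7 n - 448 l n$)
$E = -15094$
$p{\left(152,-31 \right)} - E = 7 \cdot 152 \left(1 - -1984\right) - -15094 = 7 \cdot 152 \left(1 + 1984\right) + 15094 = 7 \cdot 152 \cdot 1985 + 15094 = 2112040 + 15094 = 2127134$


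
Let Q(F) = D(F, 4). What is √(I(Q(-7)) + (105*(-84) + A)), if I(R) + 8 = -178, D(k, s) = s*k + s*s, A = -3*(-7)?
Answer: I*√8985 ≈ 94.789*I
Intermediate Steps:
A = 21
D(k, s) = s² + k*s (D(k, s) = k*s + s² = s² + k*s)
Q(F) = 16 + 4*F (Q(F) = 4*(F + 4) = 4*(4 + F) = 16 + 4*F)
I(R) = -186 (I(R) = -8 - 178 = -186)
√(I(Q(-7)) + (105*(-84) + A)) = √(-186 + (105*(-84) + 21)) = √(-186 + (-8820 + 21)) = √(-186 - 8799) = √(-8985) = I*√8985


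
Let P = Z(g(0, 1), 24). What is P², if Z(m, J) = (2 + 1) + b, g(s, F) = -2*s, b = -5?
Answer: 4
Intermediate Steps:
Z(m, J) = -2 (Z(m, J) = (2 + 1) - 5 = 3 - 5 = -2)
P = -2
P² = (-2)² = 4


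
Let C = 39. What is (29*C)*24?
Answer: 27144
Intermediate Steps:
(29*C)*24 = (29*39)*24 = 1131*24 = 27144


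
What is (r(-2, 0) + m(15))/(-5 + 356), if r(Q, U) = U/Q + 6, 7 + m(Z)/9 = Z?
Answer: 2/9 ≈ 0.22222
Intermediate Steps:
m(Z) = -63 + 9*Z
r(Q, U) = 6 + U/Q
(r(-2, 0) + m(15))/(-5 + 356) = ((6 + 0/(-2)) + (-63 + 9*15))/(-5 + 356) = ((6 + 0*(-1/2)) + (-63 + 135))/351 = ((6 + 0) + 72)*(1/351) = (6 + 72)*(1/351) = 78*(1/351) = 2/9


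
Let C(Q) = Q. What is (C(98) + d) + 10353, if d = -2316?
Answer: 8135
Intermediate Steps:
(C(98) + d) + 10353 = (98 - 2316) + 10353 = -2218 + 10353 = 8135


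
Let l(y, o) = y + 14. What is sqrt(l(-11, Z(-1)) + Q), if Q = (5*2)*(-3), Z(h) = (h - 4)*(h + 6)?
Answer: 3*I*sqrt(3) ≈ 5.1962*I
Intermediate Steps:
Z(h) = (-4 + h)*(6 + h)
Q = -30 (Q = 10*(-3) = -30)
l(y, o) = 14 + y
sqrt(l(-11, Z(-1)) + Q) = sqrt((14 - 11) - 30) = sqrt(3 - 30) = sqrt(-27) = 3*I*sqrt(3)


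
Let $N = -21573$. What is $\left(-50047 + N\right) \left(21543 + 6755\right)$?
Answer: $-2026702760$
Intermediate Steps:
$\left(-50047 + N\right) \left(21543 + 6755\right) = \left(-50047 - 21573\right) \left(21543 + 6755\right) = \left(-71620\right) 28298 = -2026702760$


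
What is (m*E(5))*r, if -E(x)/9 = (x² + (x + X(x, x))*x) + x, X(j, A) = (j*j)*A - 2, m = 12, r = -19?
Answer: 1374840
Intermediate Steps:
X(j, A) = -2 + A*j² (X(j, A) = j²*A - 2 = A*j² - 2 = -2 + A*j²)
E(x) = -9*x - 9*x² - 9*x*(-2 + x + x³) (E(x) = -9*((x² + (x + (-2 + x*x²))*x) + x) = -9*((x² + (x + (-2 + x³))*x) + x) = -9*((x² + (-2 + x + x³)*x) + x) = -9*((x² + x*(-2 + x + x³)) + x) = -9*(x + x² + x*(-2 + x + x³)) = -9*x - 9*x² - 9*x*(-2 + x + x³))
(m*E(5))*r = (12*(9*5*(1 - 1*5³ - 2*5)))*(-19) = (12*(9*5*(1 - 1*125 - 10)))*(-19) = (12*(9*5*(1 - 125 - 10)))*(-19) = (12*(9*5*(-134)))*(-19) = (12*(-6030))*(-19) = -72360*(-19) = 1374840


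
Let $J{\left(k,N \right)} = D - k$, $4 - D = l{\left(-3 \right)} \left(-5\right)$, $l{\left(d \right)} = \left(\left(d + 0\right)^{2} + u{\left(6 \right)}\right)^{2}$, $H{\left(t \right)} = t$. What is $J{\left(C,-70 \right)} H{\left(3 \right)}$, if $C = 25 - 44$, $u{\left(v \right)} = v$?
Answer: $3444$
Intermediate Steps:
$C = -19$ ($C = 25 - 44 = -19$)
$l{\left(d \right)} = \left(6 + d^{2}\right)^{2}$ ($l{\left(d \right)} = \left(\left(d + 0\right)^{2} + 6\right)^{2} = \left(d^{2} + 6\right)^{2} = \left(6 + d^{2}\right)^{2}$)
$D = 1129$ ($D = 4 - \left(6 + \left(-3\right)^{2}\right)^{2} \left(-5\right) = 4 - \left(6 + 9\right)^{2} \left(-5\right) = 4 - 15^{2} \left(-5\right) = 4 - 225 \left(-5\right) = 4 - -1125 = 4 + 1125 = 1129$)
$J{\left(k,N \right)} = 1129 - k$
$J{\left(C,-70 \right)} H{\left(3 \right)} = \left(1129 - -19\right) 3 = \left(1129 + 19\right) 3 = 1148 \cdot 3 = 3444$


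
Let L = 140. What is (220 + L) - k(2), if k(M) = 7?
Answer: 353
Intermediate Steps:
(220 + L) - k(2) = (220 + 140) - 1*7 = 360 - 7 = 353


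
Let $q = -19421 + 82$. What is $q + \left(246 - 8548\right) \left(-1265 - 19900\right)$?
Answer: $175692491$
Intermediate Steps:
$q = -19339$
$q + \left(246 - 8548\right) \left(-1265 - 19900\right) = -19339 + \left(246 - 8548\right) \left(-1265 - 19900\right) = -19339 - -175711830 = -19339 + 175711830 = 175692491$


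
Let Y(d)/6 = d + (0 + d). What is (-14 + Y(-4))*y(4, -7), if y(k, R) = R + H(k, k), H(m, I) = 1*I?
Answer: 186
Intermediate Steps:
H(m, I) = I
y(k, R) = R + k
Y(d) = 12*d (Y(d) = 6*(d + (0 + d)) = 6*(d + d) = 6*(2*d) = 12*d)
(-14 + Y(-4))*y(4, -7) = (-14 + 12*(-4))*(-7 + 4) = (-14 - 48)*(-3) = -62*(-3) = 186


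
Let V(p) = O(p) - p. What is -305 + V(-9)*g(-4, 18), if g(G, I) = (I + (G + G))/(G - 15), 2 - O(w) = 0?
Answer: -5905/19 ≈ -310.79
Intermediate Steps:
O(w) = 2 (O(w) = 2 - 1*0 = 2 + 0 = 2)
V(p) = 2 - p
g(G, I) = (I + 2*G)/(-15 + G)
-305 + V(-9)*g(-4, 18) = -305 + (2 - 1*(-9))*((18 + 2*(-4))/(-15 - 4)) = -305 + (2 + 9)*((18 - 8)/(-19)) = -305 + 11*(-1/19*10) = -305 + 11*(-10/19) = -305 - 110/19 = -5905/19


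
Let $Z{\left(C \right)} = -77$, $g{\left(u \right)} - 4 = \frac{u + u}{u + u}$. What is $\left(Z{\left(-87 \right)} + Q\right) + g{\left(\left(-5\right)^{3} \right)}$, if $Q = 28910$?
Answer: $28838$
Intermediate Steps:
$g{\left(u \right)} = 5$ ($g{\left(u \right)} = 4 + \frac{u + u}{u + u} = 4 + \frac{2 u}{2 u} = 4 + 2 u \frac{1}{2 u} = 4 + 1 = 5$)
$\left(Z{\left(-87 \right)} + Q\right) + g{\left(\left(-5\right)^{3} \right)} = \left(-77 + 28910\right) + 5 = 28833 + 5 = 28838$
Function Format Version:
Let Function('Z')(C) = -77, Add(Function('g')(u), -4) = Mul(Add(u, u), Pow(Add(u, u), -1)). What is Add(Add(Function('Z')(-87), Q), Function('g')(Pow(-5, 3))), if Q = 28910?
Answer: 28838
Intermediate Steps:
Function('g')(u) = 5 (Function('g')(u) = Add(4, Mul(Add(u, u), Pow(Add(u, u), -1))) = Add(4, Mul(Mul(2, u), Pow(Mul(2, u), -1))) = Add(4, Mul(Mul(2, u), Mul(Rational(1, 2), Pow(u, -1)))) = Add(4, 1) = 5)
Add(Add(Function('Z')(-87), Q), Function('g')(Pow(-5, 3))) = Add(Add(-77, 28910), 5) = Add(28833, 5) = 28838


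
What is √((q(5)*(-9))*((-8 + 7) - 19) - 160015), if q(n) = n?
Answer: 11*I*√1315 ≈ 398.89*I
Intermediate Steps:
√((q(5)*(-9))*((-8 + 7) - 19) - 160015) = √((5*(-9))*((-8 + 7) - 19) - 160015) = √(-45*(-1 - 19) - 160015) = √(-45*(-20) - 160015) = √(900 - 160015) = √(-159115) = 11*I*√1315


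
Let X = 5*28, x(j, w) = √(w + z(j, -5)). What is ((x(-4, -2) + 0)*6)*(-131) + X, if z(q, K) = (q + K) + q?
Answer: 140 - 786*I*√15 ≈ 140.0 - 3044.2*I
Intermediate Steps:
z(q, K) = K + 2*q (z(q, K) = (K + q) + q = K + 2*q)
x(j, w) = √(-5 + w + 2*j) (x(j, w) = √(w + (-5 + 2*j)) = √(-5 + w + 2*j))
X = 140
((x(-4, -2) + 0)*6)*(-131) + X = ((√(-5 - 2 + 2*(-4)) + 0)*6)*(-131) + 140 = ((√(-5 - 2 - 8) + 0)*6)*(-131) + 140 = ((√(-15) + 0)*6)*(-131) + 140 = ((I*√15 + 0)*6)*(-131) + 140 = ((I*√15)*6)*(-131) + 140 = (6*I*√15)*(-131) + 140 = -786*I*√15 + 140 = 140 - 786*I*√15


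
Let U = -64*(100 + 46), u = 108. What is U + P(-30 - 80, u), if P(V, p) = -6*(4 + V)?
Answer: -8708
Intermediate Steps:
P(V, p) = -24 - 6*V
U = -9344 (U = -64*146 = -9344)
U + P(-30 - 80, u) = -9344 + (-24 - 6*(-30 - 80)) = -9344 + (-24 - 6*(-110)) = -9344 + (-24 + 660) = -9344 + 636 = -8708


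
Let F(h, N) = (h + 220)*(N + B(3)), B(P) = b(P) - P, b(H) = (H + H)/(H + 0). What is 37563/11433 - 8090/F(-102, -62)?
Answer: 61956052/14165487 ≈ 4.3737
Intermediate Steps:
b(H) = 2 (b(H) = (2*H)/H = 2)
B(P) = 2 - P
F(h, N) = (-1 + N)*(220 + h) (F(h, N) = (h + 220)*(N + (2 - 1*3)) = (220 + h)*(N + (2 - 3)) = (220 + h)*(N - 1) = (220 + h)*(-1 + N) = (-1 + N)*(220 + h))
37563/11433 - 8090/F(-102, -62) = 37563/11433 - 8090/(-220 - 1*(-102) + 220*(-62) - 62*(-102)) = 37563*(1/11433) - 8090/(-220 + 102 - 13640 + 6324) = 12521/3811 - 8090/(-7434) = 12521/3811 - 8090*(-1/7434) = 12521/3811 + 4045/3717 = 61956052/14165487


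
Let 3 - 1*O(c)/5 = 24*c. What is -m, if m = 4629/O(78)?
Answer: 1543/3115 ≈ 0.49535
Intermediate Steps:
O(c) = 15 - 120*c
m = -1543/3115 (m = 4629/(15 - 120*78) = 4629/(15 - 9360) = 4629/(-9345) = 4629*(-1/9345) = -1543/3115 ≈ -0.49535)
-m = -1*(-1543/3115) = 1543/3115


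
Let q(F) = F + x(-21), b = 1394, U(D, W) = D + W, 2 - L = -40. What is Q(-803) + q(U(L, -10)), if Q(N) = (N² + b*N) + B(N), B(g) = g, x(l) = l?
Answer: -475365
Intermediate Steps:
L = 42 (L = 2 - 1*(-40) = 2 + 40 = 42)
Q(N) = N² + 1395*N (Q(N) = (N² + 1394*N) + N = N² + 1395*N)
q(F) = -21 + F (q(F) = F - 21 = -21 + F)
Q(-803) + q(U(L, -10)) = -803*(1395 - 803) + (-21 + (42 - 10)) = -803*592 + (-21 + 32) = -475376 + 11 = -475365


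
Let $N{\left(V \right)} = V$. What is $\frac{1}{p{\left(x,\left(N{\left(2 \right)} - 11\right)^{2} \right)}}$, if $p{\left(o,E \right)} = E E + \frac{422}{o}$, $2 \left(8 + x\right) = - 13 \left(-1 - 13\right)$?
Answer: $\frac{83}{544985} \approx 0.0001523$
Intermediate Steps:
$x = 83$ ($x = -8 + \frac{\left(-13\right) \left(-1 - 13\right)}{2} = -8 + \frac{\left(-13\right) \left(-14\right)}{2} = -8 + \frac{1}{2} \cdot 182 = -8 + 91 = 83$)
$p{\left(o,E \right)} = E^{2} + \frac{422}{o}$
$\frac{1}{p{\left(x,\left(N{\left(2 \right)} - 11\right)^{2} \right)}} = \frac{1}{\left(\left(2 - 11\right)^{2}\right)^{2} + \frac{422}{83}} = \frac{1}{\left(\left(-9\right)^{2}\right)^{2} + 422 \cdot \frac{1}{83}} = \frac{1}{81^{2} + \frac{422}{83}} = \frac{1}{6561 + \frac{422}{83}} = \frac{1}{\frac{544985}{83}} = \frac{83}{544985}$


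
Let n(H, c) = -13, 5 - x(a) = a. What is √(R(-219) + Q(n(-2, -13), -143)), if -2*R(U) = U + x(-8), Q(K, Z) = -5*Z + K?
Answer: √805 ≈ 28.373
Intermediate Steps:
x(a) = 5 - a
Q(K, Z) = K - 5*Z
R(U) = -13/2 - U/2 (R(U) = -(U + (5 - 1*(-8)))/2 = -(U + (5 + 8))/2 = -(U + 13)/2 = -(13 + U)/2 = -13/2 - U/2)
√(R(-219) + Q(n(-2, -13), -143)) = √((-13/2 - ½*(-219)) + (-13 - 5*(-143))) = √((-13/2 + 219/2) + (-13 + 715)) = √(103 + 702) = √805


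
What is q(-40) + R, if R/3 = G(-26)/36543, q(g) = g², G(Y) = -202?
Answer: 19489398/12181 ≈ 1600.0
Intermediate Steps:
R = -202/12181 (R = 3*(-202/36543) = -202/12181 ≈ -0.016583)
q(-40) + R = (-40)² - 202/12181 = 1600 - 202/12181 = 19489398/12181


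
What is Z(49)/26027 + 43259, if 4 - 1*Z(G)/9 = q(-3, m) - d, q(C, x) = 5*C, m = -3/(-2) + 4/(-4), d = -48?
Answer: 1125901732/26027 ≈ 43259.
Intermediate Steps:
m = ½ (m = -3*(-½) + 4*(-¼) = 3/2 - 1 = ½ ≈ 0.50000)
Z(G) = -261 (Z(G) = 36 - 9*(5*(-3) - 1*(-48)) = 36 - 9*(-15 + 48) = 36 - 9*33 = 36 - 297 = -261)
Z(49)/26027 + 43259 = -261/26027 + 43259 = 1125901732/26027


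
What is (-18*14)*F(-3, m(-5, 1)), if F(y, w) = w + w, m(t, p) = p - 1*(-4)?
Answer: -2520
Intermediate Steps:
m(t, p) = 4 + p (m(t, p) = p + 4 = 4 + p)
F(y, w) = 2*w
(-18*14)*F(-3, m(-5, 1)) = (-18*14)*(2*(4 + 1)) = -504*5 = -252*10 = -2520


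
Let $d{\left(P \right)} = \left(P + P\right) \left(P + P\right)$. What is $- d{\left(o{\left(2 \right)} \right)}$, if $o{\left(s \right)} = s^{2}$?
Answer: $-64$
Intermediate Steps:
$d{\left(P \right)} = 4 P^{2}$ ($d{\left(P \right)} = 2 P 2 P = 4 P^{2}$)
$- d{\left(o{\left(2 \right)} \right)} = - 4 \left(2^{2}\right)^{2} = - 4 \cdot 4^{2} = - 4 \cdot 16 = \left(-1\right) 64 = -64$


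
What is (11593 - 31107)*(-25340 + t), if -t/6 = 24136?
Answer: 3320424184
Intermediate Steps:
t = -144816 (t = -6*24136 = -144816)
(11593 - 31107)*(-25340 + t) = (11593 - 31107)*(-25340 - 144816) = -19514*(-170156) = 3320424184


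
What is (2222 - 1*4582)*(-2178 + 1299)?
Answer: 2074440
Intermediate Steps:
(2222 - 1*4582)*(-2178 + 1299) = (2222 - 4582)*(-879) = -2360*(-879) = 2074440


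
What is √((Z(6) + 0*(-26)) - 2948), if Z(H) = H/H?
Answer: I*√2947 ≈ 54.286*I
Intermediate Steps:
Z(H) = 1
√((Z(6) + 0*(-26)) - 2948) = √((1 + 0*(-26)) - 2948) = √((1 + 0) - 2948) = √(1 - 2948) = √(-2947) = I*√2947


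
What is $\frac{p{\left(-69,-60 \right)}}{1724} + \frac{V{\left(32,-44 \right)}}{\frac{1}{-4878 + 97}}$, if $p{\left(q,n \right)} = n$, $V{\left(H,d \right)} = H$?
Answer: $- \frac{65939567}{431} \approx -1.5299 \cdot 10^{5}$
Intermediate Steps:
$\frac{p{\left(-69,-60 \right)}}{1724} + \frac{V{\left(32,-44 \right)}}{\frac{1}{-4878 + 97}} = - \frac{60}{1724} + \frac{32}{\frac{1}{-4878 + 97}} = \left(-60\right) \frac{1}{1724} + \frac{32}{\frac{1}{-4781}} = - \frac{15}{431} + \frac{32}{- \frac{1}{4781}} = - \frac{15}{431} + 32 \left(-4781\right) = - \frac{15}{431} - 152992 = - \frac{65939567}{431}$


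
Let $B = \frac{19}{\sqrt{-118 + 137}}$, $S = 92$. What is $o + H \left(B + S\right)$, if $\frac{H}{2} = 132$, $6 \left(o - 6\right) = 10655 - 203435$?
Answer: $-7836 + 264 \sqrt{19} \approx -6685.3$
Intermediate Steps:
$o = -32124$ ($o = 6 + \frac{10655 - 203435}{6} = 6 + \frac{1}{6} \left(-192780\right) = 6 - 32130 = -32124$)
$H = 264$ ($H = 2 \cdot 132 = 264$)
$B = \sqrt{19}$ ($B = \frac{19}{\sqrt{19}} = 19 \frac{\sqrt{19}}{19} = \sqrt{19} \approx 4.3589$)
$o + H \left(B + S\right) = -32124 + 264 \left(\sqrt{19} + 92\right) = -32124 + 264 \left(92 + \sqrt{19}\right) = -32124 + \left(24288 + 264 \sqrt{19}\right) = -7836 + 264 \sqrt{19}$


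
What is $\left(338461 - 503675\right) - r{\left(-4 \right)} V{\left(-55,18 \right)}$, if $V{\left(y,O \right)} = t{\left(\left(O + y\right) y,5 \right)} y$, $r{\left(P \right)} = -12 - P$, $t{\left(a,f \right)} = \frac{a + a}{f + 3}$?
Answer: $-389064$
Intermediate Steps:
$t{\left(a,f \right)} = \frac{2 a}{3 + f}$
$V{\left(y,O \right)} = \frac{y^{2} \left(O + y\right)}{4}$ ($V{\left(y,O \right)} = \frac{2 \left(O + y\right) y}{3 + 5} y = \frac{2 y \left(O + y\right)}{8} y = 2 y \left(O + y\right) \frac{1}{8} y = \frac{y \left(O + y\right)}{4} y = \frac{y^{2} \left(O + y\right)}{4}$)
$\left(338461 - 503675\right) - r{\left(-4 \right)} V{\left(-55,18 \right)} = \left(338461 - 503675\right) - \left(-12 - -4\right) \frac{\left(-55\right)^{2} \left(18 - 55\right)}{4} = -165214 - \left(-12 + 4\right) \frac{1}{4} \cdot 3025 \left(-37\right) = -165214 - \left(-8\right) \left(- \frac{111925}{4}\right) = -165214 - 223850 = -389064$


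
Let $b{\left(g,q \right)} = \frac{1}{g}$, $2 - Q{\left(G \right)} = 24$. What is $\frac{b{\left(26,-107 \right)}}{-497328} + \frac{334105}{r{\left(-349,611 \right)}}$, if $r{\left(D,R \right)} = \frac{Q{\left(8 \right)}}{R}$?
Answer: $- \frac{1319807064547931}{142235808} \approx -9.279 \cdot 10^{6}$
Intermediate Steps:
$Q{\left(G \right)} = -22$ ($Q{\left(G \right)} = 2 - 24 = -22$)
$r{\left(D,R \right)} = - \frac{22}{R}$
$\frac{b{\left(26,-107 \right)}}{-497328} + \frac{334105}{r{\left(-349,611 \right)}} = \frac{1}{26 \left(-497328\right)} + \frac{334105}{\left(-22\right) \frac{1}{611}} = \frac{1}{26} \left(- \frac{1}{497328}\right) + \frac{334105}{\left(-22\right) \frac{1}{611}} = - \frac{1}{12930528} + \frac{334105}{- \frac{22}{611}} = - \frac{1}{12930528} + 334105 \left(- \frac{611}{22}\right) = - \frac{1}{12930528} - \frac{204138155}{22} = - \frac{1319807064547931}{142235808}$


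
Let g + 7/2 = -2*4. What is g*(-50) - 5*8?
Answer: 535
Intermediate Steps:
g = -23/2 (g = -7/2 - 2*4 = -7/2 - 8 = -23/2 ≈ -11.500)
g*(-50) - 5*8 = -23/2*(-50) - 5*8 = 575 - 40 = 535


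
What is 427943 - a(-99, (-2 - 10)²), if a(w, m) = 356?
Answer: 427587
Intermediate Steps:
427943 - a(-99, (-2 - 10)²) = 427943 - 1*356 = 427943 - 356 = 427587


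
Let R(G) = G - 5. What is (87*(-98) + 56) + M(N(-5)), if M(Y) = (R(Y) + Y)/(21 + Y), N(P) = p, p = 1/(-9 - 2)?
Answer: -1948157/230 ≈ -8470.3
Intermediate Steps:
R(G) = -5 + G
p = -1/11 (p = 1/(-11) = -1/11 ≈ -0.090909)
N(P) = -1/11
M(Y) = (-5 + 2*Y)/(21 + Y) (M(Y) = ((-5 + Y) + Y)/(21 + Y) = (-5 + 2*Y)/(21 + Y))
(87*(-98) + 56) + M(N(-5)) = (87*(-98) + 56) + (-5 + 2*(-1/11))/(21 - 1/11) = (-8526 + 56) + (-5 - 2/11)/(230/11) = -8470 + (11/230)*(-57/11) = -8470 - 57/230 = -1948157/230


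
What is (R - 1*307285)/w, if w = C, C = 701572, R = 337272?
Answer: 29987/701572 ≈ 0.042743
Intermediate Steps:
w = 701572
(R - 1*307285)/w = (337272 - 1*307285)/701572 = (337272 - 307285)*(1/701572) = 29987*(1/701572) = 29987/701572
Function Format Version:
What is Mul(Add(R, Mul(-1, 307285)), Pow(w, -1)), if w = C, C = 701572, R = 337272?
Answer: Rational(29987, 701572) ≈ 0.042743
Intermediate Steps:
w = 701572
Mul(Add(R, Mul(-1, 307285)), Pow(w, -1)) = Mul(Add(337272, Mul(-1, 307285)), Pow(701572, -1)) = Mul(Add(337272, -307285), Rational(1, 701572)) = Mul(29987, Rational(1, 701572)) = Rational(29987, 701572)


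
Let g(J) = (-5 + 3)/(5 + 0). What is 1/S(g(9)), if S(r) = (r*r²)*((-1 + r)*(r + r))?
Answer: -3125/224 ≈ -13.951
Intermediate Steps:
g(J) = -⅖ (g(J) = -2/5 = -2*⅕ = -⅖)
S(r) = 2*r⁴*(-1 + r) (S(r) = r³*((-1 + r)*(2*r)) = r³*(2*r*(-1 + r)) = 2*r⁴*(-1 + r))
1/S(g(9)) = 1/(2*(-⅖)⁴*(-1 - ⅖)) = 1/(2*(16/625)*(-7/5)) = 1/(-224/3125) = -3125/224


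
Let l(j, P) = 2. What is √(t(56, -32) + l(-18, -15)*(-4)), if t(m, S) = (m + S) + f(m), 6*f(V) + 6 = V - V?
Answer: √15 ≈ 3.8730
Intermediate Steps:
f(V) = -1 (f(V) = -1 + (V - V)/6 = -1 + (⅙)*0 = -1 + 0 = -1)
t(m, S) = -1 + S + m (t(m, S) = (m + S) - 1 = (S + m) - 1 = -1 + S + m)
√(t(56, -32) + l(-18, -15)*(-4)) = √((-1 - 32 + 56) + 2*(-4)) = √(23 - 8) = √15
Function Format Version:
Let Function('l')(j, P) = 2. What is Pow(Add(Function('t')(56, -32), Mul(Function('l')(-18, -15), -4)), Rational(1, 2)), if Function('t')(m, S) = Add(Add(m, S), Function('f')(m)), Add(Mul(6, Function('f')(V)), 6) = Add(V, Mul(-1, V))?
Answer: Pow(15, Rational(1, 2)) ≈ 3.8730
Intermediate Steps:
Function('f')(V) = -1 (Function('f')(V) = Add(-1, Mul(Rational(1, 6), Add(V, Mul(-1, V)))) = Add(-1, Mul(Rational(1, 6), 0)) = Add(-1, 0) = -1)
Function('t')(m, S) = Add(-1, S, m) (Function('t')(m, S) = Add(Add(m, S), -1) = Add(Add(S, m), -1) = Add(-1, S, m))
Pow(Add(Function('t')(56, -32), Mul(Function('l')(-18, -15), -4)), Rational(1, 2)) = Pow(Add(Add(-1, -32, 56), Mul(2, -4)), Rational(1, 2)) = Pow(Add(23, -8), Rational(1, 2)) = Pow(15, Rational(1, 2))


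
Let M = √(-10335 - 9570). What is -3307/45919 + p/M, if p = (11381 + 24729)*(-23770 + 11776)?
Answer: -3307/45919 + 28873556*I*√19905/1327 ≈ -0.072018 + 3.0698e+6*I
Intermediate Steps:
M = I*√19905 (M = √(-19905) = I*√19905 ≈ 141.08*I)
p = -433103340 (p = 36110*(-11994) = -433103340)
-3307/45919 + p/M = -3307/45919 - 433103340*(-I*√19905/19905) = -3307*1/45919 - (-28873556)*I*√19905/1327 = -3307/45919 + 28873556*I*√19905/1327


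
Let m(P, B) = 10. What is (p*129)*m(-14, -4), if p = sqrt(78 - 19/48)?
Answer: 1075*sqrt(447)/2 ≈ 11364.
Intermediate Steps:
p = 5*sqrt(447)/12 (p = sqrt(78 - 19*1/48) = sqrt(78 - 19/48) = sqrt(3725/48) = 5*sqrt(447)/12 ≈ 8.8093)
(p*129)*m(-14, -4) = ((5*sqrt(447)/12)*129)*10 = (215*sqrt(447)/4)*10 = 1075*sqrt(447)/2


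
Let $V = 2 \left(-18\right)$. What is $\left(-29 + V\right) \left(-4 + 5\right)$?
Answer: $-65$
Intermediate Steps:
$V = -36$
$\left(-29 + V\right) \left(-4 + 5\right) = \left(-29 - 36\right) \left(-4 + 5\right) = \left(-65\right) 1 = -65$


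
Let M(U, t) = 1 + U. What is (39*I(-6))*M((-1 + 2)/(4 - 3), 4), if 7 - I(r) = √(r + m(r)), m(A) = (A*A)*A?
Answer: 546 - 78*I*√222 ≈ 546.0 - 1162.2*I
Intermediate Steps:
m(A) = A³ (m(A) = A²*A = A³)
I(r) = 7 - √(r + r³)
(39*I(-6))*M((-1 + 2)/(4 - 3), 4) = (39*(7 - √(-6 + (-6)³)))*(1 + (-1 + 2)/(4 - 3)) = (39*(7 - √(-6 - 216)))*(1 + 1/1) = (39*(7 - √(-222)))*(1 + 1*1) = (39*(7 - I*√222))*(1 + 1) = (39*(7 - I*√222))*2 = (273 - 39*I*√222)*2 = 546 - 78*I*√222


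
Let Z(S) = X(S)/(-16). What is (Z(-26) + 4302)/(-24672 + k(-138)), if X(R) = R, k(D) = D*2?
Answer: -34429/199584 ≈ -0.17250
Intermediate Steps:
k(D) = 2*D
Z(S) = -S/16 (Z(S) = S/(-16) = S*(-1/16) = -S/16)
(Z(-26) + 4302)/(-24672 + k(-138)) = (-1/16*(-26) + 4302)/(-24672 + 2*(-138)) = (13/8 + 4302)/(-24672 - 276) = (34429/8)/(-24948) = (34429/8)*(-1/24948) = -34429/199584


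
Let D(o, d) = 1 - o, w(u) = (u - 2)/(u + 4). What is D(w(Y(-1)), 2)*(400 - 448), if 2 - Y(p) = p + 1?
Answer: -48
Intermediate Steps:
Y(p) = 1 - p (Y(p) = 2 - (p + 1) = 2 - (1 + p) = 2 + (-1 - p) = 1 - p)
w(u) = (-2 + u)/(4 + u)
D(w(Y(-1)), 2)*(400 - 448) = (1 - (-2 + (1 - 1*(-1)))/(4 + (1 - 1*(-1))))*(400 - 448) = (1 - (-2 + (1 + 1))/(4 + (1 + 1)))*(-48) = (1 - (-2 + 2)/(4 + 2))*(-48) = (1 - 0/6)*(-48) = (1 - 1*0)*(-48) = (1 + 0)*(-48) = 1*(-48) = -48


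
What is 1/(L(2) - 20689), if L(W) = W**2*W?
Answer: -1/20681 ≈ -4.8354e-5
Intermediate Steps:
L(W) = W**3
1/(L(2) - 20689) = 1/(2**3 - 20689) = 1/(8 - 20689) = 1/(-20681) = -1/20681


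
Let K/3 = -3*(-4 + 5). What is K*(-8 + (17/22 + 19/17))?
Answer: 20565/374 ≈ 54.987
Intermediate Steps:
K = -9 (K = 3*(-3*(-4 + 5)) = 3*(-3*1) = 3*(-3) = -9)
K*(-8 + (17/22 + 19/17)) = -9*(-8 + (17/22 + 19/17)) = -9*(-8 + 707/374) = -9*(-2285/374) = 20565/374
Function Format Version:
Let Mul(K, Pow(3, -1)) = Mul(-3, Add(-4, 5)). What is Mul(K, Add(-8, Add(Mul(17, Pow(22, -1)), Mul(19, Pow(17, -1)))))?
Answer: Rational(20565, 374) ≈ 54.987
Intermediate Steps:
K = -9 (K = Mul(3, Mul(-3, Add(-4, 5))) = Mul(3, Mul(-3, 1)) = Mul(3, -3) = -9)
Mul(K, Add(-8, Add(Mul(17, Pow(22, -1)), Mul(19, Pow(17, -1))))) = Mul(-9, Add(-8, Add(Mul(17, Pow(22, -1)), Mul(19, Pow(17, -1))))) = Mul(-9, Add(-8, Add(Mul(17, Rational(1, 22)), Mul(19, Rational(1, 17))))) = Mul(-9, Add(-8, Add(Rational(17, 22), Rational(19, 17)))) = Mul(-9, Add(-8, Rational(707, 374))) = Mul(-9, Rational(-2285, 374)) = Rational(20565, 374)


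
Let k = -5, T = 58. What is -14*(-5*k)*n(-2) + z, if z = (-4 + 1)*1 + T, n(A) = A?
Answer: 755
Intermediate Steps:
z = 55 (z = (-4 + 1)*1 + 58 = -3*1 + 58 = -3 + 58 = 55)
-14*(-5*k)*n(-2) + z = -14*(-5*(-5))*(-2) + 55 = -350*(-2) + 55 = -14*(-50) + 55 = 700 + 55 = 755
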